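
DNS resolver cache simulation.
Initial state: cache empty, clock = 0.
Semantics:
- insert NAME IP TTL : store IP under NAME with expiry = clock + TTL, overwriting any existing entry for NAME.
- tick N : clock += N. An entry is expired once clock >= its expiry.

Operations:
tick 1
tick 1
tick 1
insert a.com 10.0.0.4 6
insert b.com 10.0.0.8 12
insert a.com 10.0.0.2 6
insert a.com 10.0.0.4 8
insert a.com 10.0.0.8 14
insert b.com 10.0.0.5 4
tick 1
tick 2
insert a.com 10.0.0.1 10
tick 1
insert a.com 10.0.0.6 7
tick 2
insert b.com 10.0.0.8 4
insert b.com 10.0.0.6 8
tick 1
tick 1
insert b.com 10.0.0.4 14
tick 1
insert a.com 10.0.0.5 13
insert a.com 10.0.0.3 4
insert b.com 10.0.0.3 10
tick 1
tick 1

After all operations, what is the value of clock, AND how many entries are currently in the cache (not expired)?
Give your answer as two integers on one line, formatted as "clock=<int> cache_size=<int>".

Op 1: tick 1 -> clock=1.
Op 2: tick 1 -> clock=2.
Op 3: tick 1 -> clock=3.
Op 4: insert a.com -> 10.0.0.4 (expiry=3+6=9). clock=3
Op 5: insert b.com -> 10.0.0.8 (expiry=3+12=15). clock=3
Op 6: insert a.com -> 10.0.0.2 (expiry=3+6=9). clock=3
Op 7: insert a.com -> 10.0.0.4 (expiry=3+8=11). clock=3
Op 8: insert a.com -> 10.0.0.8 (expiry=3+14=17). clock=3
Op 9: insert b.com -> 10.0.0.5 (expiry=3+4=7). clock=3
Op 10: tick 1 -> clock=4.
Op 11: tick 2 -> clock=6.
Op 12: insert a.com -> 10.0.0.1 (expiry=6+10=16). clock=6
Op 13: tick 1 -> clock=7. purged={b.com}
Op 14: insert a.com -> 10.0.0.6 (expiry=7+7=14). clock=7
Op 15: tick 2 -> clock=9.
Op 16: insert b.com -> 10.0.0.8 (expiry=9+4=13). clock=9
Op 17: insert b.com -> 10.0.0.6 (expiry=9+8=17). clock=9
Op 18: tick 1 -> clock=10.
Op 19: tick 1 -> clock=11.
Op 20: insert b.com -> 10.0.0.4 (expiry=11+14=25). clock=11
Op 21: tick 1 -> clock=12.
Op 22: insert a.com -> 10.0.0.5 (expiry=12+13=25). clock=12
Op 23: insert a.com -> 10.0.0.3 (expiry=12+4=16). clock=12
Op 24: insert b.com -> 10.0.0.3 (expiry=12+10=22). clock=12
Op 25: tick 1 -> clock=13.
Op 26: tick 1 -> clock=14.
Final clock = 14
Final cache (unexpired): {a.com,b.com} -> size=2

Answer: clock=14 cache_size=2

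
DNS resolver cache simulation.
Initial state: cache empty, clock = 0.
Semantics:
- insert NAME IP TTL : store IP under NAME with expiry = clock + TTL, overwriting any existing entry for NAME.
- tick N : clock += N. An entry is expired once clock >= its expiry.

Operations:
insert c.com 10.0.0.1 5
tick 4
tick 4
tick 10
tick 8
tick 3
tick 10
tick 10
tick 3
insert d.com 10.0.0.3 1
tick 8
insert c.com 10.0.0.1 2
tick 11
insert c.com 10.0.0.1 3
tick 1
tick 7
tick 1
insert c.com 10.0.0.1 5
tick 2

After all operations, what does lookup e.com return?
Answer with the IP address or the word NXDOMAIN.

Answer: NXDOMAIN

Derivation:
Op 1: insert c.com -> 10.0.0.1 (expiry=0+5=5). clock=0
Op 2: tick 4 -> clock=4.
Op 3: tick 4 -> clock=8. purged={c.com}
Op 4: tick 10 -> clock=18.
Op 5: tick 8 -> clock=26.
Op 6: tick 3 -> clock=29.
Op 7: tick 10 -> clock=39.
Op 8: tick 10 -> clock=49.
Op 9: tick 3 -> clock=52.
Op 10: insert d.com -> 10.0.0.3 (expiry=52+1=53). clock=52
Op 11: tick 8 -> clock=60. purged={d.com}
Op 12: insert c.com -> 10.0.0.1 (expiry=60+2=62). clock=60
Op 13: tick 11 -> clock=71. purged={c.com}
Op 14: insert c.com -> 10.0.0.1 (expiry=71+3=74). clock=71
Op 15: tick 1 -> clock=72.
Op 16: tick 7 -> clock=79. purged={c.com}
Op 17: tick 1 -> clock=80.
Op 18: insert c.com -> 10.0.0.1 (expiry=80+5=85). clock=80
Op 19: tick 2 -> clock=82.
lookup e.com: not in cache (expired or never inserted)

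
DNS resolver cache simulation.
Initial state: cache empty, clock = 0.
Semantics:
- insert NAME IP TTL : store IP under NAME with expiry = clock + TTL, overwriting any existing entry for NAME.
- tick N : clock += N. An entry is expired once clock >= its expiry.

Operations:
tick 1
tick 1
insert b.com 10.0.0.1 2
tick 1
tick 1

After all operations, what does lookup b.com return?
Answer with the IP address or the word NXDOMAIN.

Answer: NXDOMAIN

Derivation:
Op 1: tick 1 -> clock=1.
Op 2: tick 1 -> clock=2.
Op 3: insert b.com -> 10.0.0.1 (expiry=2+2=4). clock=2
Op 4: tick 1 -> clock=3.
Op 5: tick 1 -> clock=4. purged={b.com}
lookup b.com: not in cache (expired or never inserted)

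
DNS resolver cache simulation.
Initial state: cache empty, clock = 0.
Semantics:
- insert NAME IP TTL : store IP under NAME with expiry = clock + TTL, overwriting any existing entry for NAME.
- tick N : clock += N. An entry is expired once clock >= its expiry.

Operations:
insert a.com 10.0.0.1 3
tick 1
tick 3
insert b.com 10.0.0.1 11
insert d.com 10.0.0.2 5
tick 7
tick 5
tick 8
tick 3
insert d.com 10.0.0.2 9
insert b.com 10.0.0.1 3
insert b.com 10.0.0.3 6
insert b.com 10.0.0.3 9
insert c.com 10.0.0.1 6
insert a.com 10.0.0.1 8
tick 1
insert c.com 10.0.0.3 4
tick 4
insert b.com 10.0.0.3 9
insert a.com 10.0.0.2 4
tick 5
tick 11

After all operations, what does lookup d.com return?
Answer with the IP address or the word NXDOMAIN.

Answer: NXDOMAIN

Derivation:
Op 1: insert a.com -> 10.0.0.1 (expiry=0+3=3). clock=0
Op 2: tick 1 -> clock=1.
Op 3: tick 3 -> clock=4. purged={a.com}
Op 4: insert b.com -> 10.0.0.1 (expiry=4+11=15). clock=4
Op 5: insert d.com -> 10.0.0.2 (expiry=4+5=9). clock=4
Op 6: tick 7 -> clock=11. purged={d.com}
Op 7: tick 5 -> clock=16. purged={b.com}
Op 8: tick 8 -> clock=24.
Op 9: tick 3 -> clock=27.
Op 10: insert d.com -> 10.0.0.2 (expiry=27+9=36). clock=27
Op 11: insert b.com -> 10.0.0.1 (expiry=27+3=30). clock=27
Op 12: insert b.com -> 10.0.0.3 (expiry=27+6=33). clock=27
Op 13: insert b.com -> 10.0.0.3 (expiry=27+9=36). clock=27
Op 14: insert c.com -> 10.0.0.1 (expiry=27+6=33). clock=27
Op 15: insert a.com -> 10.0.0.1 (expiry=27+8=35). clock=27
Op 16: tick 1 -> clock=28.
Op 17: insert c.com -> 10.0.0.3 (expiry=28+4=32). clock=28
Op 18: tick 4 -> clock=32. purged={c.com}
Op 19: insert b.com -> 10.0.0.3 (expiry=32+9=41). clock=32
Op 20: insert a.com -> 10.0.0.2 (expiry=32+4=36). clock=32
Op 21: tick 5 -> clock=37. purged={a.com,d.com}
Op 22: tick 11 -> clock=48. purged={b.com}
lookup d.com: not in cache (expired or never inserted)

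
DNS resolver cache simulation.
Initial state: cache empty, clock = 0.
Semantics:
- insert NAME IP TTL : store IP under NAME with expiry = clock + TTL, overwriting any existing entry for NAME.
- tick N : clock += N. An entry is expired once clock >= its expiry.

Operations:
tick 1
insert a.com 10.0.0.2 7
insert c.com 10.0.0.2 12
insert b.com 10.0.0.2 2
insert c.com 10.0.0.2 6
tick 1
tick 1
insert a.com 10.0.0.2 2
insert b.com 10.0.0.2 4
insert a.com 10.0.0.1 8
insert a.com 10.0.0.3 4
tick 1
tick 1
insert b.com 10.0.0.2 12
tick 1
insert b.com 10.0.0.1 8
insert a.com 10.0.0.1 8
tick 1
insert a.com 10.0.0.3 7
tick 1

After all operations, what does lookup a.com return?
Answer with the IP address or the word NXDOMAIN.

Answer: 10.0.0.3

Derivation:
Op 1: tick 1 -> clock=1.
Op 2: insert a.com -> 10.0.0.2 (expiry=1+7=8). clock=1
Op 3: insert c.com -> 10.0.0.2 (expiry=1+12=13). clock=1
Op 4: insert b.com -> 10.0.0.2 (expiry=1+2=3). clock=1
Op 5: insert c.com -> 10.0.0.2 (expiry=1+6=7). clock=1
Op 6: tick 1 -> clock=2.
Op 7: tick 1 -> clock=3. purged={b.com}
Op 8: insert a.com -> 10.0.0.2 (expiry=3+2=5). clock=3
Op 9: insert b.com -> 10.0.0.2 (expiry=3+4=7). clock=3
Op 10: insert a.com -> 10.0.0.1 (expiry=3+8=11). clock=3
Op 11: insert a.com -> 10.0.0.3 (expiry=3+4=7). clock=3
Op 12: tick 1 -> clock=4.
Op 13: tick 1 -> clock=5.
Op 14: insert b.com -> 10.0.0.2 (expiry=5+12=17). clock=5
Op 15: tick 1 -> clock=6.
Op 16: insert b.com -> 10.0.0.1 (expiry=6+8=14). clock=6
Op 17: insert a.com -> 10.0.0.1 (expiry=6+8=14). clock=6
Op 18: tick 1 -> clock=7. purged={c.com}
Op 19: insert a.com -> 10.0.0.3 (expiry=7+7=14). clock=7
Op 20: tick 1 -> clock=8.
lookup a.com: present, ip=10.0.0.3 expiry=14 > clock=8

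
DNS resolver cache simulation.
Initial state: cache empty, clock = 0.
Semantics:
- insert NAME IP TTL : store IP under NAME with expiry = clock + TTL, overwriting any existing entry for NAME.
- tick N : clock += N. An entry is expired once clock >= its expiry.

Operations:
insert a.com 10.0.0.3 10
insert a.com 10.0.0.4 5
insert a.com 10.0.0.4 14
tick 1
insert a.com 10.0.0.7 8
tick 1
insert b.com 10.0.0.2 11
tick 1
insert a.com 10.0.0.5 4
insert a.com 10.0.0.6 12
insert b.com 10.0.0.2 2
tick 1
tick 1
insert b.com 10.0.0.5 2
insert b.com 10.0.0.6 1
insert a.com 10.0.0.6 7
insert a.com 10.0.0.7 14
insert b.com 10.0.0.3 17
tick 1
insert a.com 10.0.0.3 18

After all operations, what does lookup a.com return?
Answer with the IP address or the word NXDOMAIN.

Answer: 10.0.0.3

Derivation:
Op 1: insert a.com -> 10.0.0.3 (expiry=0+10=10). clock=0
Op 2: insert a.com -> 10.0.0.4 (expiry=0+5=5). clock=0
Op 3: insert a.com -> 10.0.0.4 (expiry=0+14=14). clock=0
Op 4: tick 1 -> clock=1.
Op 5: insert a.com -> 10.0.0.7 (expiry=1+8=9). clock=1
Op 6: tick 1 -> clock=2.
Op 7: insert b.com -> 10.0.0.2 (expiry=2+11=13). clock=2
Op 8: tick 1 -> clock=3.
Op 9: insert a.com -> 10.0.0.5 (expiry=3+4=7). clock=3
Op 10: insert a.com -> 10.0.0.6 (expiry=3+12=15). clock=3
Op 11: insert b.com -> 10.0.0.2 (expiry=3+2=5). clock=3
Op 12: tick 1 -> clock=4.
Op 13: tick 1 -> clock=5. purged={b.com}
Op 14: insert b.com -> 10.0.0.5 (expiry=5+2=7). clock=5
Op 15: insert b.com -> 10.0.0.6 (expiry=5+1=6). clock=5
Op 16: insert a.com -> 10.0.0.6 (expiry=5+7=12). clock=5
Op 17: insert a.com -> 10.0.0.7 (expiry=5+14=19). clock=5
Op 18: insert b.com -> 10.0.0.3 (expiry=5+17=22). clock=5
Op 19: tick 1 -> clock=6.
Op 20: insert a.com -> 10.0.0.3 (expiry=6+18=24). clock=6
lookup a.com: present, ip=10.0.0.3 expiry=24 > clock=6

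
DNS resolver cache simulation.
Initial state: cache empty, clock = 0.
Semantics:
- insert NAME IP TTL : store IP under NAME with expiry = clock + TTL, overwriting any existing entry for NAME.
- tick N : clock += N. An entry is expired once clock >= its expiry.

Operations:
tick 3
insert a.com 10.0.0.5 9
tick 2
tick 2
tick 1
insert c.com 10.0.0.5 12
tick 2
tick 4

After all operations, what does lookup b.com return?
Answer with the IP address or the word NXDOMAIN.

Answer: NXDOMAIN

Derivation:
Op 1: tick 3 -> clock=3.
Op 2: insert a.com -> 10.0.0.5 (expiry=3+9=12). clock=3
Op 3: tick 2 -> clock=5.
Op 4: tick 2 -> clock=7.
Op 5: tick 1 -> clock=8.
Op 6: insert c.com -> 10.0.0.5 (expiry=8+12=20). clock=8
Op 7: tick 2 -> clock=10.
Op 8: tick 4 -> clock=14. purged={a.com}
lookup b.com: not in cache (expired or never inserted)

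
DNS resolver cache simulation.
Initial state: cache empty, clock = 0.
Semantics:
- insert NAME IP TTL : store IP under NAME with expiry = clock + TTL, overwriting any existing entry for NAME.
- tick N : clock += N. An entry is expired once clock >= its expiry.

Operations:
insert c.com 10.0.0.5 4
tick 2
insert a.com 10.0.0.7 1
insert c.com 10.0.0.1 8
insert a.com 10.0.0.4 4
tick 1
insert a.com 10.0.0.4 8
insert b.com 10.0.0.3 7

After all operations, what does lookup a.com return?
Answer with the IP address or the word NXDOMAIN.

Op 1: insert c.com -> 10.0.0.5 (expiry=0+4=4). clock=0
Op 2: tick 2 -> clock=2.
Op 3: insert a.com -> 10.0.0.7 (expiry=2+1=3). clock=2
Op 4: insert c.com -> 10.0.0.1 (expiry=2+8=10). clock=2
Op 5: insert a.com -> 10.0.0.4 (expiry=2+4=6). clock=2
Op 6: tick 1 -> clock=3.
Op 7: insert a.com -> 10.0.0.4 (expiry=3+8=11). clock=3
Op 8: insert b.com -> 10.0.0.3 (expiry=3+7=10). clock=3
lookup a.com: present, ip=10.0.0.4 expiry=11 > clock=3

Answer: 10.0.0.4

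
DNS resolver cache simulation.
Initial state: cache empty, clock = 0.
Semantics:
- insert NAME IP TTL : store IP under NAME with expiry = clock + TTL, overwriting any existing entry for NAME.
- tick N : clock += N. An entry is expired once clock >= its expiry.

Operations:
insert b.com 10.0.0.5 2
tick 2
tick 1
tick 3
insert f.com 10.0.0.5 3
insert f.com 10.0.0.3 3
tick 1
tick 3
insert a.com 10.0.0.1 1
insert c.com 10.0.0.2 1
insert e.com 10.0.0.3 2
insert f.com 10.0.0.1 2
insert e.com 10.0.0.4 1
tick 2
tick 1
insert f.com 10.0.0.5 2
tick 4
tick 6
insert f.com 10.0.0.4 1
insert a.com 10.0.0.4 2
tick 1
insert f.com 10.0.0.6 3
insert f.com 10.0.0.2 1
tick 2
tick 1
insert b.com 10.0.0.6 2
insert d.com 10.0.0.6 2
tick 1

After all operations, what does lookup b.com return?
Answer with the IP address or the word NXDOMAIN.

Answer: 10.0.0.6

Derivation:
Op 1: insert b.com -> 10.0.0.5 (expiry=0+2=2). clock=0
Op 2: tick 2 -> clock=2. purged={b.com}
Op 3: tick 1 -> clock=3.
Op 4: tick 3 -> clock=6.
Op 5: insert f.com -> 10.0.0.5 (expiry=6+3=9). clock=6
Op 6: insert f.com -> 10.0.0.3 (expiry=6+3=9). clock=6
Op 7: tick 1 -> clock=7.
Op 8: tick 3 -> clock=10. purged={f.com}
Op 9: insert a.com -> 10.0.0.1 (expiry=10+1=11). clock=10
Op 10: insert c.com -> 10.0.0.2 (expiry=10+1=11). clock=10
Op 11: insert e.com -> 10.0.0.3 (expiry=10+2=12). clock=10
Op 12: insert f.com -> 10.0.0.1 (expiry=10+2=12). clock=10
Op 13: insert e.com -> 10.0.0.4 (expiry=10+1=11). clock=10
Op 14: tick 2 -> clock=12. purged={a.com,c.com,e.com,f.com}
Op 15: tick 1 -> clock=13.
Op 16: insert f.com -> 10.0.0.5 (expiry=13+2=15). clock=13
Op 17: tick 4 -> clock=17. purged={f.com}
Op 18: tick 6 -> clock=23.
Op 19: insert f.com -> 10.0.0.4 (expiry=23+1=24). clock=23
Op 20: insert a.com -> 10.0.0.4 (expiry=23+2=25). clock=23
Op 21: tick 1 -> clock=24. purged={f.com}
Op 22: insert f.com -> 10.0.0.6 (expiry=24+3=27). clock=24
Op 23: insert f.com -> 10.0.0.2 (expiry=24+1=25). clock=24
Op 24: tick 2 -> clock=26. purged={a.com,f.com}
Op 25: tick 1 -> clock=27.
Op 26: insert b.com -> 10.0.0.6 (expiry=27+2=29). clock=27
Op 27: insert d.com -> 10.0.0.6 (expiry=27+2=29). clock=27
Op 28: tick 1 -> clock=28.
lookup b.com: present, ip=10.0.0.6 expiry=29 > clock=28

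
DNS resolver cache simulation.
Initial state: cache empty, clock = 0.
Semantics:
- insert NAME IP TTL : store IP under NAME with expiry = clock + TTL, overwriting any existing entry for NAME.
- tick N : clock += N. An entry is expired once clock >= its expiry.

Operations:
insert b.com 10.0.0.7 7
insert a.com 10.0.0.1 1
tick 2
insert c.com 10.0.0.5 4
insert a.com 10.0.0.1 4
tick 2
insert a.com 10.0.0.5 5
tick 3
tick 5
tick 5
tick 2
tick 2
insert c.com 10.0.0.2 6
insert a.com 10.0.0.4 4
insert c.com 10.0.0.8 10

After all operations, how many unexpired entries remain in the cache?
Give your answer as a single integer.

Op 1: insert b.com -> 10.0.0.7 (expiry=0+7=7). clock=0
Op 2: insert a.com -> 10.0.0.1 (expiry=0+1=1). clock=0
Op 3: tick 2 -> clock=2. purged={a.com}
Op 4: insert c.com -> 10.0.0.5 (expiry=2+4=6). clock=2
Op 5: insert a.com -> 10.0.0.1 (expiry=2+4=6). clock=2
Op 6: tick 2 -> clock=4.
Op 7: insert a.com -> 10.0.0.5 (expiry=4+5=9). clock=4
Op 8: tick 3 -> clock=7. purged={b.com,c.com}
Op 9: tick 5 -> clock=12. purged={a.com}
Op 10: tick 5 -> clock=17.
Op 11: tick 2 -> clock=19.
Op 12: tick 2 -> clock=21.
Op 13: insert c.com -> 10.0.0.2 (expiry=21+6=27). clock=21
Op 14: insert a.com -> 10.0.0.4 (expiry=21+4=25). clock=21
Op 15: insert c.com -> 10.0.0.8 (expiry=21+10=31). clock=21
Final cache (unexpired): {a.com,c.com} -> size=2

Answer: 2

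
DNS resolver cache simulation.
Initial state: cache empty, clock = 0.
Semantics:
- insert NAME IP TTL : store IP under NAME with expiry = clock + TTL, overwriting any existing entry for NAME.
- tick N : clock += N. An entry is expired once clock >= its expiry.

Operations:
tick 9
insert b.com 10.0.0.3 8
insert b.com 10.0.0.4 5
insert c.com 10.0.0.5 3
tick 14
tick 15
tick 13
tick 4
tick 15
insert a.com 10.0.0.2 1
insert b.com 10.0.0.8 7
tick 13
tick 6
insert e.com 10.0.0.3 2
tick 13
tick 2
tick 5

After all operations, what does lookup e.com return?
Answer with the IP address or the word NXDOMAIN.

Op 1: tick 9 -> clock=9.
Op 2: insert b.com -> 10.0.0.3 (expiry=9+8=17). clock=9
Op 3: insert b.com -> 10.0.0.4 (expiry=9+5=14). clock=9
Op 4: insert c.com -> 10.0.0.5 (expiry=9+3=12). clock=9
Op 5: tick 14 -> clock=23. purged={b.com,c.com}
Op 6: tick 15 -> clock=38.
Op 7: tick 13 -> clock=51.
Op 8: tick 4 -> clock=55.
Op 9: tick 15 -> clock=70.
Op 10: insert a.com -> 10.0.0.2 (expiry=70+1=71). clock=70
Op 11: insert b.com -> 10.0.0.8 (expiry=70+7=77). clock=70
Op 12: tick 13 -> clock=83. purged={a.com,b.com}
Op 13: tick 6 -> clock=89.
Op 14: insert e.com -> 10.0.0.3 (expiry=89+2=91). clock=89
Op 15: tick 13 -> clock=102. purged={e.com}
Op 16: tick 2 -> clock=104.
Op 17: tick 5 -> clock=109.
lookup e.com: not in cache (expired or never inserted)

Answer: NXDOMAIN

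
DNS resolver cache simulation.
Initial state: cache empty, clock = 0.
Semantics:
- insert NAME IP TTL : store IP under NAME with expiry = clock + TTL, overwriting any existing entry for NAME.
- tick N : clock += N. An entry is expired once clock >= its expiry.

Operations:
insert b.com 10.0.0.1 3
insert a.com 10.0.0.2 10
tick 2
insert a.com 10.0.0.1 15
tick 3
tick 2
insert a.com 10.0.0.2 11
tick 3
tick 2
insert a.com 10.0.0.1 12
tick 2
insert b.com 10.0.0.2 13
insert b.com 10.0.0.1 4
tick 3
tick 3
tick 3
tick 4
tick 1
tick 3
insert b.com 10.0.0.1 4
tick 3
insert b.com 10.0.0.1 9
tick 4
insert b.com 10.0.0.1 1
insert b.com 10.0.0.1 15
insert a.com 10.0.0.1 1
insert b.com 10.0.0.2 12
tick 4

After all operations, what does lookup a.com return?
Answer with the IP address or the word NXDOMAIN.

Op 1: insert b.com -> 10.0.0.1 (expiry=0+3=3). clock=0
Op 2: insert a.com -> 10.0.0.2 (expiry=0+10=10). clock=0
Op 3: tick 2 -> clock=2.
Op 4: insert a.com -> 10.0.0.1 (expiry=2+15=17). clock=2
Op 5: tick 3 -> clock=5. purged={b.com}
Op 6: tick 2 -> clock=7.
Op 7: insert a.com -> 10.0.0.2 (expiry=7+11=18). clock=7
Op 8: tick 3 -> clock=10.
Op 9: tick 2 -> clock=12.
Op 10: insert a.com -> 10.0.0.1 (expiry=12+12=24). clock=12
Op 11: tick 2 -> clock=14.
Op 12: insert b.com -> 10.0.0.2 (expiry=14+13=27). clock=14
Op 13: insert b.com -> 10.0.0.1 (expiry=14+4=18). clock=14
Op 14: tick 3 -> clock=17.
Op 15: tick 3 -> clock=20. purged={b.com}
Op 16: tick 3 -> clock=23.
Op 17: tick 4 -> clock=27. purged={a.com}
Op 18: tick 1 -> clock=28.
Op 19: tick 3 -> clock=31.
Op 20: insert b.com -> 10.0.0.1 (expiry=31+4=35). clock=31
Op 21: tick 3 -> clock=34.
Op 22: insert b.com -> 10.0.0.1 (expiry=34+9=43). clock=34
Op 23: tick 4 -> clock=38.
Op 24: insert b.com -> 10.0.0.1 (expiry=38+1=39). clock=38
Op 25: insert b.com -> 10.0.0.1 (expiry=38+15=53). clock=38
Op 26: insert a.com -> 10.0.0.1 (expiry=38+1=39). clock=38
Op 27: insert b.com -> 10.0.0.2 (expiry=38+12=50). clock=38
Op 28: tick 4 -> clock=42. purged={a.com}
lookup a.com: not in cache (expired or never inserted)

Answer: NXDOMAIN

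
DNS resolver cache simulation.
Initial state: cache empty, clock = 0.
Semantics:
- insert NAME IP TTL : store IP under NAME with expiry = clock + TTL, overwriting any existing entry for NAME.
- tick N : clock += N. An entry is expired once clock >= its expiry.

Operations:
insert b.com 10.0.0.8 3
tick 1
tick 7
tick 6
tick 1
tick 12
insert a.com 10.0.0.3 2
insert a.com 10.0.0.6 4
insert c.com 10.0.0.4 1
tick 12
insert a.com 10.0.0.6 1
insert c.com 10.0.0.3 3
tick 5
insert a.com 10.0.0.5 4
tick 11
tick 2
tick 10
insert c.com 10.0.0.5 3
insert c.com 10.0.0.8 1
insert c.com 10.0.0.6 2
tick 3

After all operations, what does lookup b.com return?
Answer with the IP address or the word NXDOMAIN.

Op 1: insert b.com -> 10.0.0.8 (expiry=0+3=3). clock=0
Op 2: tick 1 -> clock=1.
Op 3: tick 7 -> clock=8. purged={b.com}
Op 4: tick 6 -> clock=14.
Op 5: tick 1 -> clock=15.
Op 6: tick 12 -> clock=27.
Op 7: insert a.com -> 10.0.0.3 (expiry=27+2=29). clock=27
Op 8: insert a.com -> 10.0.0.6 (expiry=27+4=31). clock=27
Op 9: insert c.com -> 10.0.0.4 (expiry=27+1=28). clock=27
Op 10: tick 12 -> clock=39. purged={a.com,c.com}
Op 11: insert a.com -> 10.0.0.6 (expiry=39+1=40). clock=39
Op 12: insert c.com -> 10.0.0.3 (expiry=39+3=42). clock=39
Op 13: tick 5 -> clock=44. purged={a.com,c.com}
Op 14: insert a.com -> 10.0.0.5 (expiry=44+4=48). clock=44
Op 15: tick 11 -> clock=55. purged={a.com}
Op 16: tick 2 -> clock=57.
Op 17: tick 10 -> clock=67.
Op 18: insert c.com -> 10.0.0.5 (expiry=67+3=70). clock=67
Op 19: insert c.com -> 10.0.0.8 (expiry=67+1=68). clock=67
Op 20: insert c.com -> 10.0.0.6 (expiry=67+2=69). clock=67
Op 21: tick 3 -> clock=70. purged={c.com}
lookup b.com: not in cache (expired or never inserted)

Answer: NXDOMAIN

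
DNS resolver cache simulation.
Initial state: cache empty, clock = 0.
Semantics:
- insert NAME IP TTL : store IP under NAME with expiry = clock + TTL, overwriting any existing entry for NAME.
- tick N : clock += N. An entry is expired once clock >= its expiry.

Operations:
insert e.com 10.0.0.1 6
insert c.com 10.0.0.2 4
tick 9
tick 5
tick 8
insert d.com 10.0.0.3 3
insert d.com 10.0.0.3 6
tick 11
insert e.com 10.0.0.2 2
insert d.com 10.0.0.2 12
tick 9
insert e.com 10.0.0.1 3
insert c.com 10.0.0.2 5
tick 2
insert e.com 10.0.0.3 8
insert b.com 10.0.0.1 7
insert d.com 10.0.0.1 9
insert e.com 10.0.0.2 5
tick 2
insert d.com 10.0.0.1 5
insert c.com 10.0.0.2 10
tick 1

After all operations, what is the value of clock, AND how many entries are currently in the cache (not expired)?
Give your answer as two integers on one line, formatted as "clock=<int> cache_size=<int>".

Op 1: insert e.com -> 10.0.0.1 (expiry=0+6=6). clock=0
Op 2: insert c.com -> 10.0.0.2 (expiry=0+4=4). clock=0
Op 3: tick 9 -> clock=9. purged={c.com,e.com}
Op 4: tick 5 -> clock=14.
Op 5: tick 8 -> clock=22.
Op 6: insert d.com -> 10.0.0.3 (expiry=22+3=25). clock=22
Op 7: insert d.com -> 10.0.0.3 (expiry=22+6=28). clock=22
Op 8: tick 11 -> clock=33. purged={d.com}
Op 9: insert e.com -> 10.0.0.2 (expiry=33+2=35). clock=33
Op 10: insert d.com -> 10.0.0.2 (expiry=33+12=45). clock=33
Op 11: tick 9 -> clock=42. purged={e.com}
Op 12: insert e.com -> 10.0.0.1 (expiry=42+3=45). clock=42
Op 13: insert c.com -> 10.0.0.2 (expiry=42+5=47). clock=42
Op 14: tick 2 -> clock=44.
Op 15: insert e.com -> 10.0.0.3 (expiry=44+8=52). clock=44
Op 16: insert b.com -> 10.0.0.1 (expiry=44+7=51). clock=44
Op 17: insert d.com -> 10.0.0.1 (expiry=44+9=53). clock=44
Op 18: insert e.com -> 10.0.0.2 (expiry=44+5=49). clock=44
Op 19: tick 2 -> clock=46.
Op 20: insert d.com -> 10.0.0.1 (expiry=46+5=51). clock=46
Op 21: insert c.com -> 10.0.0.2 (expiry=46+10=56). clock=46
Op 22: tick 1 -> clock=47.
Final clock = 47
Final cache (unexpired): {b.com,c.com,d.com,e.com} -> size=4

Answer: clock=47 cache_size=4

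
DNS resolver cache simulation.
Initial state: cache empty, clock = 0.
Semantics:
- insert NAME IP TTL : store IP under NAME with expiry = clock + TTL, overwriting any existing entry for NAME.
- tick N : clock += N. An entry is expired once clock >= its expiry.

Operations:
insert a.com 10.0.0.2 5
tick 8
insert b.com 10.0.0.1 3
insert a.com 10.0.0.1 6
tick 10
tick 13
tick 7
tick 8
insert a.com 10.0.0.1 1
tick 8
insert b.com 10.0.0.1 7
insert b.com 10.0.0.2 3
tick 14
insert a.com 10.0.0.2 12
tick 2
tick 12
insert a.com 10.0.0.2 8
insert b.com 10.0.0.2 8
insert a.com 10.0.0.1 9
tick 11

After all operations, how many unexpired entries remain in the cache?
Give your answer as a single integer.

Op 1: insert a.com -> 10.0.0.2 (expiry=0+5=5). clock=0
Op 2: tick 8 -> clock=8. purged={a.com}
Op 3: insert b.com -> 10.0.0.1 (expiry=8+3=11). clock=8
Op 4: insert a.com -> 10.0.0.1 (expiry=8+6=14). clock=8
Op 5: tick 10 -> clock=18. purged={a.com,b.com}
Op 6: tick 13 -> clock=31.
Op 7: tick 7 -> clock=38.
Op 8: tick 8 -> clock=46.
Op 9: insert a.com -> 10.0.0.1 (expiry=46+1=47). clock=46
Op 10: tick 8 -> clock=54. purged={a.com}
Op 11: insert b.com -> 10.0.0.1 (expiry=54+7=61). clock=54
Op 12: insert b.com -> 10.0.0.2 (expiry=54+3=57). clock=54
Op 13: tick 14 -> clock=68. purged={b.com}
Op 14: insert a.com -> 10.0.0.2 (expiry=68+12=80). clock=68
Op 15: tick 2 -> clock=70.
Op 16: tick 12 -> clock=82. purged={a.com}
Op 17: insert a.com -> 10.0.0.2 (expiry=82+8=90). clock=82
Op 18: insert b.com -> 10.0.0.2 (expiry=82+8=90). clock=82
Op 19: insert a.com -> 10.0.0.1 (expiry=82+9=91). clock=82
Op 20: tick 11 -> clock=93. purged={a.com,b.com}
Final cache (unexpired): {} -> size=0

Answer: 0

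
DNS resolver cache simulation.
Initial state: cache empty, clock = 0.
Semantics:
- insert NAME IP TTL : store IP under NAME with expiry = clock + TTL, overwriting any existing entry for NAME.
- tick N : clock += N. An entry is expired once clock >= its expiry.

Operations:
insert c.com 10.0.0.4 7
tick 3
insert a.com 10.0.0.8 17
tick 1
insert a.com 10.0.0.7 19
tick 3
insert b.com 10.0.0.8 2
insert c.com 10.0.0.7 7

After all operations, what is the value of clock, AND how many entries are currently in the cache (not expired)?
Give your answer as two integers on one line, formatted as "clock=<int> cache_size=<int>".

Answer: clock=7 cache_size=3

Derivation:
Op 1: insert c.com -> 10.0.0.4 (expiry=0+7=7). clock=0
Op 2: tick 3 -> clock=3.
Op 3: insert a.com -> 10.0.0.8 (expiry=3+17=20). clock=3
Op 4: tick 1 -> clock=4.
Op 5: insert a.com -> 10.0.0.7 (expiry=4+19=23). clock=4
Op 6: tick 3 -> clock=7. purged={c.com}
Op 7: insert b.com -> 10.0.0.8 (expiry=7+2=9). clock=7
Op 8: insert c.com -> 10.0.0.7 (expiry=7+7=14). clock=7
Final clock = 7
Final cache (unexpired): {a.com,b.com,c.com} -> size=3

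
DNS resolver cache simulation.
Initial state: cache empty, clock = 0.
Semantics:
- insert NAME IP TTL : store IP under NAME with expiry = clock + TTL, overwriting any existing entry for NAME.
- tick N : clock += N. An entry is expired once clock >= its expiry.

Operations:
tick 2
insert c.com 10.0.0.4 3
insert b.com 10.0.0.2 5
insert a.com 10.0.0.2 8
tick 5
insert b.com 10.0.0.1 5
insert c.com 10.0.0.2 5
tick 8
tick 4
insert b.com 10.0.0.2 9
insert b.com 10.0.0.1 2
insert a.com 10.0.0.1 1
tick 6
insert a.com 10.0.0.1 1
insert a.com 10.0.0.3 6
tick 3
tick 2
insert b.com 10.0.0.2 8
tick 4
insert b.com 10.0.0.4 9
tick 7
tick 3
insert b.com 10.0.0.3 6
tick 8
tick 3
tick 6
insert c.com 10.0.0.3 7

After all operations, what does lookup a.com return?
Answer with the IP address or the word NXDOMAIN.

Answer: NXDOMAIN

Derivation:
Op 1: tick 2 -> clock=2.
Op 2: insert c.com -> 10.0.0.4 (expiry=2+3=5). clock=2
Op 3: insert b.com -> 10.0.0.2 (expiry=2+5=7). clock=2
Op 4: insert a.com -> 10.0.0.2 (expiry=2+8=10). clock=2
Op 5: tick 5 -> clock=7. purged={b.com,c.com}
Op 6: insert b.com -> 10.0.0.1 (expiry=7+5=12). clock=7
Op 7: insert c.com -> 10.0.0.2 (expiry=7+5=12). clock=7
Op 8: tick 8 -> clock=15. purged={a.com,b.com,c.com}
Op 9: tick 4 -> clock=19.
Op 10: insert b.com -> 10.0.0.2 (expiry=19+9=28). clock=19
Op 11: insert b.com -> 10.0.0.1 (expiry=19+2=21). clock=19
Op 12: insert a.com -> 10.0.0.1 (expiry=19+1=20). clock=19
Op 13: tick 6 -> clock=25. purged={a.com,b.com}
Op 14: insert a.com -> 10.0.0.1 (expiry=25+1=26). clock=25
Op 15: insert a.com -> 10.0.0.3 (expiry=25+6=31). clock=25
Op 16: tick 3 -> clock=28.
Op 17: tick 2 -> clock=30.
Op 18: insert b.com -> 10.0.0.2 (expiry=30+8=38). clock=30
Op 19: tick 4 -> clock=34. purged={a.com}
Op 20: insert b.com -> 10.0.0.4 (expiry=34+9=43). clock=34
Op 21: tick 7 -> clock=41.
Op 22: tick 3 -> clock=44. purged={b.com}
Op 23: insert b.com -> 10.0.0.3 (expiry=44+6=50). clock=44
Op 24: tick 8 -> clock=52. purged={b.com}
Op 25: tick 3 -> clock=55.
Op 26: tick 6 -> clock=61.
Op 27: insert c.com -> 10.0.0.3 (expiry=61+7=68). clock=61
lookup a.com: not in cache (expired or never inserted)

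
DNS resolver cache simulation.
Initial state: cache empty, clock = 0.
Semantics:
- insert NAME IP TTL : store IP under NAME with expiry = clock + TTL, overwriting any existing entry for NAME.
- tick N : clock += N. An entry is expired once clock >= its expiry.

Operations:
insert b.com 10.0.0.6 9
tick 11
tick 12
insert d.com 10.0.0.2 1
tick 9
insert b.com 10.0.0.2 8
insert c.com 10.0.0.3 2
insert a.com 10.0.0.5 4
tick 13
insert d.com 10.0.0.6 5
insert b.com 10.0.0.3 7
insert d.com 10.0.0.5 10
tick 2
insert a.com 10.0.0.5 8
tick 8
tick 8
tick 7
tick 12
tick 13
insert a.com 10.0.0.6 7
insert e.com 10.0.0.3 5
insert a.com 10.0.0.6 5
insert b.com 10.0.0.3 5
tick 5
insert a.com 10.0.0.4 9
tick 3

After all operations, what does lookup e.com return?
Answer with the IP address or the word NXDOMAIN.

Op 1: insert b.com -> 10.0.0.6 (expiry=0+9=9). clock=0
Op 2: tick 11 -> clock=11. purged={b.com}
Op 3: tick 12 -> clock=23.
Op 4: insert d.com -> 10.0.0.2 (expiry=23+1=24). clock=23
Op 5: tick 9 -> clock=32. purged={d.com}
Op 6: insert b.com -> 10.0.0.2 (expiry=32+8=40). clock=32
Op 7: insert c.com -> 10.0.0.3 (expiry=32+2=34). clock=32
Op 8: insert a.com -> 10.0.0.5 (expiry=32+4=36). clock=32
Op 9: tick 13 -> clock=45. purged={a.com,b.com,c.com}
Op 10: insert d.com -> 10.0.0.6 (expiry=45+5=50). clock=45
Op 11: insert b.com -> 10.0.0.3 (expiry=45+7=52). clock=45
Op 12: insert d.com -> 10.0.0.5 (expiry=45+10=55). clock=45
Op 13: tick 2 -> clock=47.
Op 14: insert a.com -> 10.0.0.5 (expiry=47+8=55). clock=47
Op 15: tick 8 -> clock=55. purged={a.com,b.com,d.com}
Op 16: tick 8 -> clock=63.
Op 17: tick 7 -> clock=70.
Op 18: tick 12 -> clock=82.
Op 19: tick 13 -> clock=95.
Op 20: insert a.com -> 10.0.0.6 (expiry=95+7=102). clock=95
Op 21: insert e.com -> 10.0.0.3 (expiry=95+5=100). clock=95
Op 22: insert a.com -> 10.0.0.6 (expiry=95+5=100). clock=95
Op 23: insert b.com -> 10.0.0.3 (expiry=95+5=100). clock=95
Op 24: tick 5 -> clock=100. purged={a.com,b.com,e.com}
Op 25: insert a.com -> 10.0.0.4 (expiry=100+9=109). clock=100
Op 26: tick 3 -> clock=103.
lookup e.com: not in cache (expired or never inserted)

Answer: NXDOMAIN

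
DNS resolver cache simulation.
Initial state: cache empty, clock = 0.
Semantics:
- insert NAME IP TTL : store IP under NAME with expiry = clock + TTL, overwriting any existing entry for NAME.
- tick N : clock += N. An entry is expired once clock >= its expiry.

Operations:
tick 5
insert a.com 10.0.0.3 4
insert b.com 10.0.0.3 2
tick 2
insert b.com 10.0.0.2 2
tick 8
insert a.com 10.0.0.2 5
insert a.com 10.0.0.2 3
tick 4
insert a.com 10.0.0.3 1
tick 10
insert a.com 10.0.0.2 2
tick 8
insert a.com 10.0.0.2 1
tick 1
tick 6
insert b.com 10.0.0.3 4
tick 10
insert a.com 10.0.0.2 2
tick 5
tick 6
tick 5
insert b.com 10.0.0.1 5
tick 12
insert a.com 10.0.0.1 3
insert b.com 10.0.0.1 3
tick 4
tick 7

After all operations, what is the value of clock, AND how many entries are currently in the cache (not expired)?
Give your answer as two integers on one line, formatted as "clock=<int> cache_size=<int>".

Answer: clock=93 cache_size=0

Derivation:
Op 1: tick 5 -> clock=5.
Op 2: insert a.com -> 10.0.0.3 (expiry=5+4=9). clock=5
Op 3: insert b.com -> 10.0.0.3 (expiry=5+2=7). clock=5
Op 4: tick 2 -> clock=7. purged={b.com}
Op 5: insert b.com -> 10.0.0.2 (expiry=7+2=9). clock=7
Op 6: tick 8 -> clock=15. purged={a.com,b.com}
Op 7: insert a.com -> 10.0.0.2 (expiry=15+5=20). clock=15
Op 8: insert a.com -> 10.0.0.2 (expiry=15+3=18). clock=15
Op 9: tick 4 -> clock=19. purged={a.com}
Op 10: insert a.com -> 10.0.0.3 (expiry=19+1=20). clock=19
Op 11: tick 10 -> clock=29. purged={a.com}
Op 12: insert a.com -> 10.0.0.2 (expiry=29+2=31). clock=29
Op 13: tick 8 -> clock=37. purged={a.com}
Op 14: insert a.com -> 10.0.0.2 (expiry=37+1=38). clock=37
Op 15: tick 1 -> clock=38. purged={a.com}
Op 16: tick 6 -> clock=44.
Op 17: insert b.com -> 10.0.0.3 (expiry=44+4=48). clock=44
Op 18: tick 10 -> clock=54. purged={b.com}
Op 19: insert a.com -> 10.0.0.2 (expiry=54+2=56). clock=54
Op 20: tick 5 -> clock=59. purged={a.com}
Op 21: tick 6 -> clock=65.
Op 22: tick 5 -> clock=70.
Op 23: insert b.com -> 10.0.0.1 (expiry=70+5=75). clock=70
Op 24: tick 12 -> clock=82. purged={b.com}
Op 25: insert a.com -> 10.0.0.1 (expiry=82+3=85). clock=82
Op 26: insert b.com -> 10.0.0.1 (expiry=82+3=85). clock=82
Op 27: tick 4 -> clock=86. purged={a.com,b.com}
Op 28: tick 7 -> clock=93.
Final clock = 93
Final cache (unexpired): {} -> size=0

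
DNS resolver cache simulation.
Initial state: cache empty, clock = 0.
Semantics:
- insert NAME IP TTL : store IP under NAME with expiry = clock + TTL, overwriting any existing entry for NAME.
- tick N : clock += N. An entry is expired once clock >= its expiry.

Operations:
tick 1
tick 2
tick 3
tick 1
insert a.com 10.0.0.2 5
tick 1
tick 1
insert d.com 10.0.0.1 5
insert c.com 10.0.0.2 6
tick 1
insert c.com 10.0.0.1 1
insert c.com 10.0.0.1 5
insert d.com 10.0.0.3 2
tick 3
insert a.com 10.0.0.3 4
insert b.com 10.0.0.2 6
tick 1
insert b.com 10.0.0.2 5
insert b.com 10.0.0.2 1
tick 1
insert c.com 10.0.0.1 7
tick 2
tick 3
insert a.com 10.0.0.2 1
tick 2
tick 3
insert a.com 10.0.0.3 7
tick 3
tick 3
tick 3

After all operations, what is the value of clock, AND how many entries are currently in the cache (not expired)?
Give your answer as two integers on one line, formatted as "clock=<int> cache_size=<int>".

Answer: clock=34 cache_size=0

Derivation:
Op 1: tick 1 -> clock=1.
Op 2: tick 2 -> clock=3.
Op 3: tick 3 -> clock=6.
Op 4: tick 1 -> clock=7.
Op 5: insert a.com -> 10.0.0.2 (expiry=7+5=12). clock=7
Op 6: tick 1 -> clock=8.
Op 7: tick 1 -> clock=9.
Op 8: insert d.com -> 10.0.0.1 (expiry=9+5=14). clock=9
Op 9: insert c.com -> 10.0.0.2 (expiry=9+6=15). clock=9
Op 10: tick 1 -> clock=10.
Op 11: insert c.com -> 10.0.0.1 (expiry=10+1=11). clock=10
Op 12: insert c.com -> 10.0.0.1 (expiry=10+5=15). clock=10
Op 13: insert d.com -> 10.0.0.3 (expiry=10+2=12). clock=10
Op 14: tick 3 -> clock=13. purged={a.com,d.com}
Op 15: insert a.com -> 10.0.0.3 (expiry=13+4=17). clock=13
Op 16: insert b.com -> 10.0.0.2 (expiry=13+6=19). clock=13
Op 17: tick 1 -> clock=14.
Op 18: insert b.com -> 10.0.0.2 (expiry=14+5=19). clock=14
Op 19: insert b.com -> 10.0.0.2 (expiry=14+1=15). clock=14
Op 20: tick 1 -> clock=15. purged={b.com,c.com}
Op 21: insert c.com -> 10.0.0.1 (expiry=15+7=22). clock=15
Op 22: tick 2 -> clock=17. purged={a.com}
Op 23: tick 3 -> clock=20.
Op 24: insert a.com -> 10.0.0.2 (expiry=20+1=21). clock=20
Op 25: tick 2 -> clock=22. purged={a.com,c.com}
Op 26: tick 3 -> clock=25.
Op 27: insert a.com -> 10.0.0.3 (expiry=25+7=32). clock=25
Op 28: tick 3 -> clock=28.
Op 29: tick 3 -> clock=31.
Op 30: tick 3 -> clock=34. purged={a.com}
Final clock = 34
Final cache (unexpired): {} -> size=0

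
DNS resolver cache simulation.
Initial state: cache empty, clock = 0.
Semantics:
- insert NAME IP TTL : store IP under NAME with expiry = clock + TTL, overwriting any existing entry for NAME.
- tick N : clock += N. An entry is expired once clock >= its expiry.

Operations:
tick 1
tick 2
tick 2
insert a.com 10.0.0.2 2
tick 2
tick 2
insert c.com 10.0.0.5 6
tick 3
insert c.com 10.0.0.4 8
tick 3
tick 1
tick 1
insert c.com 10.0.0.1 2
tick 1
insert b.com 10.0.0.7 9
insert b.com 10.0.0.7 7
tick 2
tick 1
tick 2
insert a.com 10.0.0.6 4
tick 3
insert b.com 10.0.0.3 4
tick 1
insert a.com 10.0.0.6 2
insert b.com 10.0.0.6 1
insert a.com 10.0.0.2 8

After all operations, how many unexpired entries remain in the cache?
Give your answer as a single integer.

Op 1: tick 1 -> clock=1.
Op 2: tick 2 -> clock=3.
Op 3: tick 2 -> clock=5.
Op 4: insert a.com -> 10.0.0.2 (expiry=5+2=7). clock=5
Op 5: tick 2 -> clock=7. purged={a.com}
Op 6: tick 2 -> clock=9.
Op 7: insert c.com -> 10.0.0.5 (expiry=9+6=15). clock=9
Op 8: tick 3 -> clock=12.
Op 9: insert c.com -> 10.0.0.4 (expiry=12+8=20). clock=12
Op 10: tick 3 -> clock=15.
Op 11: tick 1 -> clock=16.
Op 12: tick 1 -> clock=17.
Op 13: insert c.com -> 10.0.0.1 (expiry=17+2=19). clock=17
Op 14: tick 1 -> clock=18.
Op 15: insert b.com -> 10.0.0.7 (expiry=18+9=27). clock=18
Op 16: insert b.com -> 10.0.0.7 (expiry=18+7=25). clock=18
Op 17: tick 2 -> clock=20. purged={c.com}
Op 18: tick 1 -> clock=21.
Op 19: tick 2 -> clock=23.
Op 20: insert a.com -> 10.0.0.6 (expiry=23+4=27). clock=23
Op 21: tick 3 -> clock=26. purged={b.com}
Op 22: insert b.com -> 10.0.0.3 (expiry=26+4=30). clock=26
Op 23: tick 1 -> clock=27. purged={a.com}
Op 24: insert a.com -> 10.0.0.6 (expiry=27+2=29). clock=27
Op 25: insert b.com -> 10.0.0.6 (expiry=27+1=28). clock=27
Op 26: insert a.com -> 10.0.0.2 (expiry=27+8=35). clock=27
Final cache (unexpired): {a.com,b.com} -> size=2

Answer: 2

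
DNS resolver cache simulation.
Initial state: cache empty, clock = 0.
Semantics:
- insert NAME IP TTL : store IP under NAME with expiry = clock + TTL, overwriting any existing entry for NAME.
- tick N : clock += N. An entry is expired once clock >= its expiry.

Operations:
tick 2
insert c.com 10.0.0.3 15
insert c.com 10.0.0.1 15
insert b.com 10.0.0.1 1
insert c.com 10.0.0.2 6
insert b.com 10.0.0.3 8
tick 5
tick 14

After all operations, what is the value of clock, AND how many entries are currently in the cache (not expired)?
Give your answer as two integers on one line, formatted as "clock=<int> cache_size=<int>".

Answer: clock=21 cache_size=0

Derivation:
Op 1: tick 2 -> clock=2.
Op 2: insert c.com -> 10.0.0.3 (expiry=2+15=17). clock=2
Op 3: insert c.com -> 10.0.0.1 (expiry=2+15=17). clock=2
Op 4: insert b.com -> 10.0.0.1 (expiry=2+1=3). clock=2
Op 5: insert c.com -> 10.0.0.2 (expiry=2+6=8). clock=2
Op 6: insert b.com -> 10.0.0.3 (expiry=2+8=10). clock=2
Op 7: tick 5 -> clock=7.
Op 8: tick 14 -> clock=21. purged={b.com,c.com}
Final clock = 21
Final cache (unexpired): {} -> size=0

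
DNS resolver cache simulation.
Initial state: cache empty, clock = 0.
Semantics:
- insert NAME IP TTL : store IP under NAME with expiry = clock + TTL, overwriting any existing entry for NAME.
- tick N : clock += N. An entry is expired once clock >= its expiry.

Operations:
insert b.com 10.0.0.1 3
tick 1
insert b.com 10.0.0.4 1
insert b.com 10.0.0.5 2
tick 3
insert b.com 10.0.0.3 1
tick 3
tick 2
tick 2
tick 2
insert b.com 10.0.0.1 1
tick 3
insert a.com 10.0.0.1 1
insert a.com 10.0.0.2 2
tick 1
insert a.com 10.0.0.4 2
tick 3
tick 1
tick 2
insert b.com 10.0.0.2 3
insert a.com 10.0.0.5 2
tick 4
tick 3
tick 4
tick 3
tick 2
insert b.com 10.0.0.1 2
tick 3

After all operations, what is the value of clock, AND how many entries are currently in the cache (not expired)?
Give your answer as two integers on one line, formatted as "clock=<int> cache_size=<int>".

Answer: clock=42 cache_size=0

Derivation:
Op 1: insert b.com -> 10.0.0.1 (expiry=0+3=3). clock=0
Op 2: tick 1 -> clock=1.
Op 3: insert b.com -> 10.0.0.4 (expiry=1+1=2). clock=1
Op 4: insert b.com -> 10.0.0.5 (expiry=1+2=3). clock=1
Op 5: tick 3 -> clock=4. purged={b.com}
Op 6: insert b.com -> 10.0.0.3 (expiry=4+1=5). clock=4
Op 7: tick 3 -> clock=7. purged={b.com}
Op 8: tick 2 -> clock=9.
Op 9: tick 2 -> clock=11.
Op 10: tick 2 -> clock=13.
Op 11: insert b.com -> 10.0.0.1 (expiry=13+1=14). clock=13
Op 12: tick 3 -> clock=16. purged={b.com}
Op 13: insert a.com -> 10.0.0.1 (expiry=16+1=17). clock=16
Op 14: insert a.com -> 10.0.0.2 (expiry=16+2=18). clock=16
Op 15: tick 1 -> clock=17.
Op 16: insert a.com -> 10.0.0.4 (expiry=17+2=19). clock=17
Op 17: tick 3 -> clock=20. purged={a.com}
Op 18: tick 1 -> clock=21.
Op 19: tick 2 -> clock=23.
Op 20: insert b.com -> 10.0.0.2 (expiry=23+3=26). clock=23
Op 21: insert a.com -> 10.0.0.5 (expiry=23+2=25). clock=23
Op 22: tick 4 -> clock=27. purged={a.com,b.com}
Op 23: tick 3 -> clock=30.
Op 24: tick 4 -> clock=34.
Op 25: tick 3 -> clock=37.
Op 26: tick 2 -> clock=39.
Op 27: insert b.com -> 10.0.0.1 (expiry=39+2=41). clock=39
Op 28: tick 3 -> clock=42. purged={b.com}
Final clock = 42
Final cache (unexpired): {} -> size=0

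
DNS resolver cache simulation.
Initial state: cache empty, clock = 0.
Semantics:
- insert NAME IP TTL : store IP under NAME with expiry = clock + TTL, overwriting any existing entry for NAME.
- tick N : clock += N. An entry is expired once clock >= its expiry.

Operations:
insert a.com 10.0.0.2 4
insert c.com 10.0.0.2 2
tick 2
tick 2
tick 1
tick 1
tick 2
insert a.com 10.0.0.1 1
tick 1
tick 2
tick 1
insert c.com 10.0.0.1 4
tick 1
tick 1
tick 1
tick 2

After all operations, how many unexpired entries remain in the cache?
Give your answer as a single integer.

Op 1: insert a.com -> 10.0.0.2 (expiry=0+4=4). clock=0
Op 2: insert c.com -> 10.0.0.2 (expiry=0+2=2). clock=0
Op 3: tick 2 -> clock=2. purged={c.com}
Op 4: tick 2 -> clock=4. purged={a.com}
Op 5: tick 1 -> clock=5.
Op 6: tick 1 -> clock=6.
Op 7: tick 2 -> clock=8.
Op 8: insert a.com -> 10.0.0.1 (expiry=8+1=9). clock=8
Op 9: tick 1 -> clock=9. purged={a.com}
Op 10: tick 2 -> clock=11.
Op 11: tick 1 -> clock=12.
Op 12: insert c.com -> 10.0.0.1 (expiry=12+4=16). clock=12
Op 13: tick 1 -> clock=13.
Op 14: tick 1 -> clock=14.
Op 15: tick 1 -> clock=15.
Op 16: tick 2 -> clock=17. purged={c.com}
Final cache (unexpired): {} -> size=0

Answer: 0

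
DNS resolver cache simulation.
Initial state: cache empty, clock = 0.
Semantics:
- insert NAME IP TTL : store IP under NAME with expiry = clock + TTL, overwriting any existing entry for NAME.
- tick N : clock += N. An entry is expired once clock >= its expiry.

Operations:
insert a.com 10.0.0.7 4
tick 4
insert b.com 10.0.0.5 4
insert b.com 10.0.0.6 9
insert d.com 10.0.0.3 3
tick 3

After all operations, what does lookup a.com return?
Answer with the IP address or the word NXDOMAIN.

Op 1: insert a.com -> 10.0.0.7 (expiry=0+4=4). clock=0
Op 2: tick 4 -> clock=4. purged={a.com}
Op 3: insert b.com -> 10.0.0.5 (expiry=4+4=8). clock=4
Op 4: insert b.com -> 10.0.0.6 (expiry=4+9=13). clock=4
Op 5: insert d.com -> 10.0.0.3 (expiry=4+3=7). clock=4
Op 6: tick 3 -> clock=7. purged={d.com}
lookup a.com: not in cache (expired or never inserted)

Answer: NXDOMAIN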